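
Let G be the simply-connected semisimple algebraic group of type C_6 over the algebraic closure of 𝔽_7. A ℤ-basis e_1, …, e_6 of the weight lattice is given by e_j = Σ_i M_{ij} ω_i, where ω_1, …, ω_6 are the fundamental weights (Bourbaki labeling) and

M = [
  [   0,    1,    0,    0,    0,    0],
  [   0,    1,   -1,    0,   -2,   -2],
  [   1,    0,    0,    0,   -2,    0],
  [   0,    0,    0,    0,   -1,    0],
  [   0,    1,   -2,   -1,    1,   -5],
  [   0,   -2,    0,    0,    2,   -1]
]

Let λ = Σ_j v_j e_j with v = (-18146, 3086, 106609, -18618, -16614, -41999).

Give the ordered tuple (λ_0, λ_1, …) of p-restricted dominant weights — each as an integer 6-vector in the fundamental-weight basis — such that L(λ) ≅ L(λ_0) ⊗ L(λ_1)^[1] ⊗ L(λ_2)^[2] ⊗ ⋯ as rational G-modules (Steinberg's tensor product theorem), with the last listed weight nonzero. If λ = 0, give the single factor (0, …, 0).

((6, 4, 4, 3, 5, 2), (6, 4, 5, 0, 0, 0), (6, 6, 6, 3, 3, 4), (1, 4, 1, 6, 5, 0), (1, 5, 6, 6, 0, 1))

Compute c_i = Σ_j M_{ij} v_j with v = (-18146, 3086, 106609, -18618, -16614, -41999):
  c_1 = 0*-18146 + 1*3086 + 0*106609 + 0*-18618 + 0*-16614 + 0*-41999 = 3086
  c_2 = 0*-18146 + 1*3086 + -1*106609 + 0*-18618 + -2*-16614 + -2*-41999 = 13703
  c_3 = 1*-18146 + 0*3086 + 0*106609 + 0*-18618 + -2*-16614 + 0*-41999 = 15082
  c_4 = 0*-18146 + 0*3086 + 0*106609 + 0*-18618 + -1*-16614 + 0*-41999 = 16614
  c_5 = 0*-18146 + 1*3086 + -2*106609 + -1*-18618 + 1*-16614 + -5*-41999 = 1867
  c_6 = 0*-18146 + -2*3086 + 0*106609 + 0*-18618 + 2*-16614 + -1*-41999 = 2599
p = 7; digits c_i = Σ_j d_{ij}·7^j, 0 ≤ d_{ij} < 7:
  c_1 = 3086 = 6·7^0 + 6·7^1 + 6·7^2 + 1·7^3 + 1·7^4
  c_2 = 13703 = 4·7^0 + 4·7^1 + 6·7^2 + 4·7^3 + 5·7^4
  c_3 = 15082 = 4·7^0 + 5·7^1 + 6·7^2 + 1·7^3 + 6·7^4
  c_4 = 16614 = 3·7^0 + 0·7^1 + 3·7^2 + 6·7^3 + 6·7^4
  c_5 = 1867 = 5·7^0 + 0·7^1 + 3·7^2 + 5·7^3
  c_6 = 2599 = 2·7^0 + 0·7^1 + 4·7^2 + 0·7^3 + 1·7^4
λ_0 = (6, 4, 4, 3, 5, 2)
λ_1 = (6, 4, 5, 0, 0, 0)
λ_2 = (6, 6, 6, 3, 3, 4)
λ_3 = (1, 4, 1, 6, 5, 0)
λ_4 = (1, 5, 6, 6, 0, 1)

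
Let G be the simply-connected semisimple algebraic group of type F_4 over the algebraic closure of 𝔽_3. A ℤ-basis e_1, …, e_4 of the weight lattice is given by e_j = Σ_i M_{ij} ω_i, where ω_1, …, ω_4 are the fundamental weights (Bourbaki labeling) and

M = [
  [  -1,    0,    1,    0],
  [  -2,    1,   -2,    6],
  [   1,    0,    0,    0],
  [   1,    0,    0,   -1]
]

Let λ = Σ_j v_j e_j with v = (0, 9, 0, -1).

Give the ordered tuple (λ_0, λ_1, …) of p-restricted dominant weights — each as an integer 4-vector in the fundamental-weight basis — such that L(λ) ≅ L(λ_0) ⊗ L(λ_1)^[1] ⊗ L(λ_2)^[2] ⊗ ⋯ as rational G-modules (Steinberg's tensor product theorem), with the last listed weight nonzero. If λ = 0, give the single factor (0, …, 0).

((0, 0, 0, 1), (0, 1, 0, 0))

Change of basis e → ω: c = M·v where v = (0, 9, 0, -1):
  c_1 = (-1)·(0) + (0)·(9) + (1)·(0) + (0)·(-1) = 0
  c_2 = (-2)·(0) + (1)·(9) + (-2)·(0) + (6)·(-1) = 3
  c_3 = (1)·(0) + (0)·(9) + (0)·(0) + (0)·(-1) = 0
  c_4 = (1)·(0) + (0)·(9) + (0)·(0) + (-1)·(-1) = 1
p = 3; digits c_i = Σ_j d_{ij}·3^j, 0 ≤ d_{ij} < 3:
  c_1 = 0
  c_2 = 3 = 0·3^0 + 1·3^1
  c_3 = 0
  c_4 = 1 = 1·3^0
λ_0 = (0, 0, 0, 1)
λ_1 = (0, 1, 0, 0)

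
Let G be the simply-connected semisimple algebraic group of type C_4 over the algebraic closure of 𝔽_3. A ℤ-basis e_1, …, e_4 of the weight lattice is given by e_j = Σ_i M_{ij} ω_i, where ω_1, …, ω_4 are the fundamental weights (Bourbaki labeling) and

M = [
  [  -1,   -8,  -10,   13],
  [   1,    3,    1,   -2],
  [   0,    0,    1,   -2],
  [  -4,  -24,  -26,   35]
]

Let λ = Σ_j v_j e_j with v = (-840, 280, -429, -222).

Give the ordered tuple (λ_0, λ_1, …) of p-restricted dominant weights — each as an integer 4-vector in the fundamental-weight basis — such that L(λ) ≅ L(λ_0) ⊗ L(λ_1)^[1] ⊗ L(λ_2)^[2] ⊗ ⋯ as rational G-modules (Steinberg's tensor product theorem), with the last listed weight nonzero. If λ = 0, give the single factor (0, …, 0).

ω-coordinates c = M·v, v = (-840, 280, -429, -222):
  c_1 = (-1)·(-840) + (-8)·(280) + (-10)·(-429) + (13)·(-222) = 4
  c_2 = (1)·(-840) + (3)·(280) + (1)·(-429) + (-2)·(-222) = 15
  c_3 = (0)·(-840) + (0)·(280) + (1)·(-429) + (-2)·(-222) = 15
  c_4 = (-4)·(-840) + (-24)·(280) + (-26)·(-429) + (35)·(-222) = 24
Writing each c_i in base p = 3:
  c_1 = 4 = 1·3^0 + 1·3^1
  c_2 = 15 = 0·3^0 + 2·3^1 + 1·3^2
  c_3 = 15 = 0·3^0 + 2·3^1 + 1·3^2
  c_4 = 24 = 0·3^0 + 2·3^1 + 2·3^2
p-restricted factor λ_0 = (1, 0, 0, 0)
p-restricted factor λ_1 = (1, 2, 2, 2)
p-restricted factor λ_2 = (0, 1, 1, 2)

((1, 0, 0, 0), (1, 2, 2, 2), (0, 1, 1, 2))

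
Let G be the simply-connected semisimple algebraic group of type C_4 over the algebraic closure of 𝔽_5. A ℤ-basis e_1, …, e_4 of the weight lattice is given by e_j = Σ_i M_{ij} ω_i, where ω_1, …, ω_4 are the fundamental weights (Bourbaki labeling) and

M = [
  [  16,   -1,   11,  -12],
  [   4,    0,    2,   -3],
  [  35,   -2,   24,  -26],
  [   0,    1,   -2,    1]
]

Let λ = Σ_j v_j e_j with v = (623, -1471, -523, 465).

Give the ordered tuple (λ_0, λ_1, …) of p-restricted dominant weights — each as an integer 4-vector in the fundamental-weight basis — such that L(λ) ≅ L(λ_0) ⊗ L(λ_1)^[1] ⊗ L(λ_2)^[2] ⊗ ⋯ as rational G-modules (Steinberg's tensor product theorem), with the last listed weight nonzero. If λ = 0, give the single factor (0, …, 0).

((1, 1, 0, 0), (1, 0, 1, 3), (4, 2, 4, 1))

ω-coordinates c = M·v, v = (623, -1471, -523, 465):
  c_1 = (16)·(623) + (-1)·(-1471) + (11)·(-523) + (-12)·(465) = 106
  c_2 = (4)·(623) + (0)·(-1471) + (2)·(-523) + (-3)·(465) = 51
  c_3 = (35)·(623) + (-2)·(-1471) + (24)·(-523) + (-26)·(465) = 105
  c_4 = (0)·(623) + (1)·(-1471) + (-2)·(-523) + (1)·(465) = 40
Writing each c_i in base p = 5:
  c_1 = 106 = 1·5^0 + 1·5^1 + 4·5^2
  c_2 = 51 = 1·5^0 + 0·5^1 + 2·5^2
  c_3 = 105 = 0·5^0 + 1·5^1 + 4·5^2
  c_4 = 40 = 0·5^0 + 3·5^1 + 1·5^2
p-restricted factor λ_0 = (1, 1, 0, 0)
p-restricted factor λ_1 = (1, 0, 1, 3)
p-restricted factor λ_2 = (4, 2, 4, 1)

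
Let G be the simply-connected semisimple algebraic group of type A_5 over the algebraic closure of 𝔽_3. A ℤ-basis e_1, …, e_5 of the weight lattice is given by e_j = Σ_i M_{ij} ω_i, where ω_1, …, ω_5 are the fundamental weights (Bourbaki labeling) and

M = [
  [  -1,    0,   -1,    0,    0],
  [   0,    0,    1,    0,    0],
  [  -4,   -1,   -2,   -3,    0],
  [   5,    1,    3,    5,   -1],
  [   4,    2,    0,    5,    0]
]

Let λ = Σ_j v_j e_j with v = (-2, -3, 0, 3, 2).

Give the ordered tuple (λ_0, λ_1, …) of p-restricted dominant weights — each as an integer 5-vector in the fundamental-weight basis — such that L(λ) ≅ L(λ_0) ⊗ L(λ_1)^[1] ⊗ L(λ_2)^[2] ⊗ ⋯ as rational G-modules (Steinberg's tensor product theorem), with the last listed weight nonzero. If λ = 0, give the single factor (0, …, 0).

In the fundamental-weight basis, λ has coordinates c = M·v (v = (-2, -3, 0, 3, 2)):
  c_1 = (-1)·(-2) + (0)·(-3) + (-1)·(0) + (0)·(3) + (0)·(2) = 2
  c_2 = (0)·(-2) + (0)·(-3) + (1)·(0) + (0)·(3) + (0)·(2) = 0
  c_3 = (-4)·(-2) + (-1)·(-3) + (-2)·(0) + (-3)·(3) + (0)·(2) = 2
  c_4 = (5)·(-2) + (1)·(-3) + (3)·(0) + (5)·(3) + (-1)·(2) = 0
  c_5 = (4)·(-2) + (2)·(-3) + (0)·(0) + (5)·(3) + (0)·(2) = 1
Base-3 expansion of each c_i:
  c_1 = 2 = 2·3^0
  c_2 = 0
  c_3 = 2 = 2·3^0
  c_4 = 0
  c_5 = 1 = 1·3^0
p-restricted factor λ_0 = (2, 0, 2, 0, 1)

((2, 0, 2, 0, 1),)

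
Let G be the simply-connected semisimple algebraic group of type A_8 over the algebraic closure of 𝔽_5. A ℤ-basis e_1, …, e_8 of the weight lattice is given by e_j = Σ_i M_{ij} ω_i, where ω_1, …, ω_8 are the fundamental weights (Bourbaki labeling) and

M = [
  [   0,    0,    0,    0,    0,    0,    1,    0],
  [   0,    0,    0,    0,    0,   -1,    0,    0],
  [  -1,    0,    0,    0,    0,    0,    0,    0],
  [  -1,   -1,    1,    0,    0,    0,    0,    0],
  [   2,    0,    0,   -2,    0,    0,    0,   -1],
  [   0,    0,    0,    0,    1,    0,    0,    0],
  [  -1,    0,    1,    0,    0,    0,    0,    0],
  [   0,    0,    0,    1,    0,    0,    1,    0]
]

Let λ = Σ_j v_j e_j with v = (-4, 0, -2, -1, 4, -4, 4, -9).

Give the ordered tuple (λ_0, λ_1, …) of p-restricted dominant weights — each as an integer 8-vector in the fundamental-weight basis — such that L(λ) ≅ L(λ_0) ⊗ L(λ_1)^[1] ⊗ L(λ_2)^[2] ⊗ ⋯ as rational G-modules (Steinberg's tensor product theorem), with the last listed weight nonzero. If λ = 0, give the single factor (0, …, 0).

Change of basis e → ω: c = M·v where v = (-4, 0, -2, -1, 4, -4, 4, -9):
  c_1 = (0)·(-4) + 0·0 + (0)·(-2) + (0)·(-1) + 0·4 + (0)·(-4) + 1·4 + (0)·(-9) = 4
  c_2 = (0)·(-4) + 0·0 + (0)·(-2) + (0)·(-1) + 0·4 + (-1)·(-4) + 0·4 + (0)·(-9) = 4
  c_3 = (-1)·(-4) + 0·0 + (0)·(-2) + (0)·(-1) + 0·4 + (0)·(-4) + 0·4 + (0)·(-9) = 4
  c_4 = (-1)·(-4) + (-1)·(0) + (1)·(-2) + (0)·(-1) + 0·4 + (0)·(-4) + 0·4 + (0)·(-9) = 2
  c_5 = (2)·(-4) + 0·0 + (0)·(-2) + (-2)·(-1) + 0·4 + (0)·(-4) + 0·4 + (-1)·(-9) = 3
  c_6 = (0)·(-4) + 0·0 + (0)·(-2) + (0)·(-1) + 1·4 + (0)·(-4) + 0·4 + (0)·(-9) = 4
  c_7 = (-1)·(-4) + 0·0 + (1)·(-2) + (0)·(-1) + 0·4 + (0)·(-4) + 0·4 + (0)·(-9) = 2
  c_8 = (0)·(-4) + 0·0 + (0)·(-2) + (1)·(-1) + 0·4 + (0)·(-4) + 1·4 + (0)·(-9) = 3
p = 5; digits c_i = Σ_j d_{ij}·5^j, 0 ≤ d_{ij} < 5:
  c_1 = 4 = 4·5^0
  c_2 = 4 = 4·5^0
  c_3 = 4 = 4·5^0
  c_4 = 2 = 2·5^0
  c_5 = 3 = 3·5^0
  c_6 = 4 = 4·5^0
  c_7 = 2 = 2·5^0
  c_8 = 3 = 3·5^0
p-restricted factor λ_0 = (4, 4, 4, 2, 3, 4, 2, 3)

((4, 4, 4, 2, 3, 4, 2, 3),)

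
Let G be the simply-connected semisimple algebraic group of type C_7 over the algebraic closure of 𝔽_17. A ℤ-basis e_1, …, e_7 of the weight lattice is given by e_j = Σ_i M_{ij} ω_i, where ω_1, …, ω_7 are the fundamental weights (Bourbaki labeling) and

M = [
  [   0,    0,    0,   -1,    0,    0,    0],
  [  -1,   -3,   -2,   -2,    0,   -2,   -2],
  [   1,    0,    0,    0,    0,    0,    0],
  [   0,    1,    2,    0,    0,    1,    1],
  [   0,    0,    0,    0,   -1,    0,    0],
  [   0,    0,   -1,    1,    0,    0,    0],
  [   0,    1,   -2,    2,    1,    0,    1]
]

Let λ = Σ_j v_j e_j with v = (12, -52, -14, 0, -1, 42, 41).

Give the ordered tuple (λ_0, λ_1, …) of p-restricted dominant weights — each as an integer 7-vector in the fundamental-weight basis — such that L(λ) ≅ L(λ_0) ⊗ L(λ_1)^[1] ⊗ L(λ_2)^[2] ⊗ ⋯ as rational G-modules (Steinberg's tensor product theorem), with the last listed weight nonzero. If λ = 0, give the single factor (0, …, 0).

Converting to the ω-basis (c_i = row i of M dotted with v = (12, -52, -14, 0, -1, 42, 41)):
  c_1 = (0)·(12) + (0)·(-52) + (0)·(-14) + (-1)·(0) + (0)·(-1) + (0)·(42) + (0)·(41) = 0
  c_2 = (-1)·(12) + (-3)·(-52) + (-2)·(-14) + (-2)·(0) + (0)·(-1) + (-2)·(42) + (-2)·(41) = 6
  c_3 = (1)·(12) + (0)·(-52) + (0)·(-14) + (0)·(0) + (0)·(-1) + (0)·(42) + (0)·(41) = 12
  c_4 = (0)·(12) + (1)·(-52) + (2)·(-14) + (0)·(0) + (0)·(-1) + (1)·(42) + (1)·(41) = 3
  c_5 = (0)·(12) + (0)·(-52) + (0)·(-14) + (0)·(0) + (-1)·(-1) + (0)·(42) + (0)·(41) = 1
  c_6 = (0)·(12) + (0)·(-52) + (-1)·(-14) + (1)·(0) + (0)·(-1) + (0)·(42) + (0)·(41) = 14
  c_7 = (0)·(12) + (1)·(-52) + (-2)·(-14) + (2)·(0) + (1)·(-1) + (0)·(42) + (1)·(41) = 16
p = 17; digits c_i = Σ_j d_{ij}·17^j, 0 ≤ d_{ij} < 17:
  c_1 = 0
  c_2 = 6 = 6·17^0
  c_3 = 12 = 12·17^0
  c_4 = 3 = 3·17^0
  c_5 = 1 = 1·17^0
  c_6 = 14 = 14·17^0
  c_7 = 16 = 16·17^0
Factor λ_0 = (0, 6, 12, 3, 1, 14, 16)

((0, 6, 12, 3, 1, 14, 16),)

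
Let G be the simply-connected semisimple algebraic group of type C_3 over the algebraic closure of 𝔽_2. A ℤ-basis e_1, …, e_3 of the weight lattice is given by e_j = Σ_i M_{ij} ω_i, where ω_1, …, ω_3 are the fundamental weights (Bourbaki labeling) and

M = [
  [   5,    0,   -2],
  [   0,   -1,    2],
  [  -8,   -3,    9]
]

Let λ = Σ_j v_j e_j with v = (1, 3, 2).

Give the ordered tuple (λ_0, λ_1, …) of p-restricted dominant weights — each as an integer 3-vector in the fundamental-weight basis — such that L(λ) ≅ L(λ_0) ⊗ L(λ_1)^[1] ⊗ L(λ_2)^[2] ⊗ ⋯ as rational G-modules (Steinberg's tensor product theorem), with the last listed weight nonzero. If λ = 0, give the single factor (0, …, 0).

((1, 1, 1),)

Converting to the ω-basis (c_i = row i of M dotted with v = (1, 3, 2)):
  c_1 = 5*1 + 0*3 + -2*2 = 1
  c_2 = 0*1 + -1*3 + 2*2 = 1
  c_3 = -8*1 + -3*3 + 9*2 = 1
Expand coordinatewise in base 2:
  c_1 = 1 = 1·2^0
  c_2 = 1 = 1·2^0
  c_3 = 1 = 1·2^0
λ_0 = (1, 1, 1)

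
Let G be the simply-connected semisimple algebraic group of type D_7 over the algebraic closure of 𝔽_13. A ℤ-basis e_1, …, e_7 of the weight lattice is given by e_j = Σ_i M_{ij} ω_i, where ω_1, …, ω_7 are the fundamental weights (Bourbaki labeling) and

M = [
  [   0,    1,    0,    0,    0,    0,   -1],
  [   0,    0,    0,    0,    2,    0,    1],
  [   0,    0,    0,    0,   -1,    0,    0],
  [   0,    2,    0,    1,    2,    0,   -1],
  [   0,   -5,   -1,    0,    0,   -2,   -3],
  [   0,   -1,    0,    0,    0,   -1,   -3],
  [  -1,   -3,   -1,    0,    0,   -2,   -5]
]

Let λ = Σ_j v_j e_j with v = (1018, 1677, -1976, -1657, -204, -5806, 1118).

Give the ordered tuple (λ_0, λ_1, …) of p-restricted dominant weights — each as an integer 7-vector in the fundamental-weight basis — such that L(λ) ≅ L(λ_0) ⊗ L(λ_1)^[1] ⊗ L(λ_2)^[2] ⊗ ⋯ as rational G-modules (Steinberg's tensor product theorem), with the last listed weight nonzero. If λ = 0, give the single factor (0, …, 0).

((0, 8, 9, 2, 3, 8, 12), (4, 2, 2, 0, 12, 7, 6), (3, 4, 1, 1, 10, 4, 11))

Change of basis e → ω: c = M·v where v = (1018, 1677, -1976, -1657, -204, -5806, 1118):
  c_1 = 0·1018 + 1·1677 + (0)·(-1976) + (0)·(-1657) + (0)·(-204) + (0)·(-5806) + (-1)·(1118) = 559
  c_2 = 0·1018 + 0·1677 + (0)·(-1976) + (0)·(-1657) + (2)·(-204) + (0)·(-5806) + 1·1118 = 710
  c_3 = 0·1018 + 0·1677 + (0)·(-1976) + (0)·(-1657) + (-1)·(-204) + (0)·(-5806) + 0·1118 = 204
  c_4 = 0·1018 + 2·1677 + (0)·(-1976) + (1)·(-1657) + (2)·(-204) + (0)·(-5806) + (-1)·(1118) = 171
  c_5 = 0·1018 + (-5)·(1677) + (-1)·(-1976) + (0)·(-1657) + (0)·(-204) + (-2)·(-5806) + (-3)·(1118) = 1849
  c_6 = 0·1018 + (-1)·(1677) + (0)·(-1976) + (0)·(-1657) + (0)·(-204) + (-1)·(-5806) + (-3)·(1118) = 775
  c_7 = (-1)·(1018) + (-3)·(1677) + (-1)·(-1976) + (0)·(-1657) + (0)·(-204) + (-2)·(-5806) + (-5)·(1118) = 1949
Expand coordinatewise in base 13:
  c_1 = 559 = 0·13^0 + 4·13^1 + 3·13^2
  c_2 = 710 = 8·13^0 + 2·13^1 + 4·13^2
  c_3 = 204 = 9·13^0 + 2·13^1 + 1·13^2
  c_4 = 171 = 2·13^0 + 0·13^1 + 1·13^2
  c_5 = 1849 = 3·13^0 + 12·13^1 + 10·13^2
  c_6 = 775 = 8·13^0 + 7·13^1 + 4·13^2
  c_7 = 1949 = 12·13^0 + 6·13^1 + 11·13^2
λ_0 = (0, 8, 9, 2, 3, 8, 12)
λ_1 = (4, 2, 2, 0, 12, 7, 6)
λ_2 = (3, 4, 1, 1, 10, 4, 11)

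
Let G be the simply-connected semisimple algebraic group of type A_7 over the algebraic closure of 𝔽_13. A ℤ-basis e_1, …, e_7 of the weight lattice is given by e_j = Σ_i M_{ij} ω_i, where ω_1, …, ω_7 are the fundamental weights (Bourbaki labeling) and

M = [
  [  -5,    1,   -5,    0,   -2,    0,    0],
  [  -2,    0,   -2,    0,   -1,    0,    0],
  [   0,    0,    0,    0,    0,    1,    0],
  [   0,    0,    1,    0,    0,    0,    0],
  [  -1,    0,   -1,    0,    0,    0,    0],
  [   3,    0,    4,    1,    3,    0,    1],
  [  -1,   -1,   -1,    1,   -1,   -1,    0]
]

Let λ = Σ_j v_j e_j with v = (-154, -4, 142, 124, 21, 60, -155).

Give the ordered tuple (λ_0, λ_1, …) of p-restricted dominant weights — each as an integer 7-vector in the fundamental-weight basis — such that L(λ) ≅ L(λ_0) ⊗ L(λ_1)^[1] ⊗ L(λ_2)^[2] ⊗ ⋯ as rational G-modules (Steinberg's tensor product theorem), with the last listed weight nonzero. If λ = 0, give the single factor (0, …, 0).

Compute c_i = Σ_j M_{ij} v_j with v = (-154, -4, 142, 124, 21, 60, -155):
  c_1 = (-5)·(-154) + (1)·(-4) + (-5)·(142) + 0·124 + (-2)·(21) + 0·60 + (0)·(-155) = 14
  c_2 = (-2)·(-154) + (0)·(-4) + (-2)·(142) + 0·124 + (-1)·(21) + 0·60 + (0)·(-155) = 3
  c_3 = (0)·(-154) + (0)·(-4) + 0·142 + 0·124 + 0·21 + 1·60 + (0)·(-155) = 60
  c_4 = (0)·(-154) + (0)·(-4) + 1·142 + 0·124 + 0·21 + 0·60 + (0)·(-155) = 142
  c_5 = (-1)·(-154) + (0)·(-4) + (-1)·(142) + 0·124 + 0·21 + 0·60 + (0)·(-155) = 12
  c_6 = (3)·(-154) + (0)·(-4) + 4·142 + 1·124 + 3·21 + 0·60 + (1)·(-155) = 138
  c_7 = (-1)·(-154) + (-1)·(-4) + (-1)·(142) + 1·124 + (-1)·(21) + (-1)·(60) + (0)·(-155) = 59
Expand coordinatewise in base 13:
  c_1 = 14 = 1·13^0 + 1·13^1
  c_2 = 3 = 3·13^0
  c_3 = 60 = 8·13^0 + 4·13^1
  c_4 = 142 = 12·13^0 + 10·13^1
  c_5 = 12 = 12·13^0
  c_6 = 138 = 8·13^0 + 10·13^1
  c_7 = 59 = 7·13^0 + 4·13^1
p-restricted factor λ_0 = (1, 3, 8, 12, 12, 8, 7)
p-restricted factor λ_1 = (1, 0, 4, 10, 0, 10, 4)

((1, 3, 8, 12, 12, 8, 7), (1, 0, 4, 10, 0, 10, 4))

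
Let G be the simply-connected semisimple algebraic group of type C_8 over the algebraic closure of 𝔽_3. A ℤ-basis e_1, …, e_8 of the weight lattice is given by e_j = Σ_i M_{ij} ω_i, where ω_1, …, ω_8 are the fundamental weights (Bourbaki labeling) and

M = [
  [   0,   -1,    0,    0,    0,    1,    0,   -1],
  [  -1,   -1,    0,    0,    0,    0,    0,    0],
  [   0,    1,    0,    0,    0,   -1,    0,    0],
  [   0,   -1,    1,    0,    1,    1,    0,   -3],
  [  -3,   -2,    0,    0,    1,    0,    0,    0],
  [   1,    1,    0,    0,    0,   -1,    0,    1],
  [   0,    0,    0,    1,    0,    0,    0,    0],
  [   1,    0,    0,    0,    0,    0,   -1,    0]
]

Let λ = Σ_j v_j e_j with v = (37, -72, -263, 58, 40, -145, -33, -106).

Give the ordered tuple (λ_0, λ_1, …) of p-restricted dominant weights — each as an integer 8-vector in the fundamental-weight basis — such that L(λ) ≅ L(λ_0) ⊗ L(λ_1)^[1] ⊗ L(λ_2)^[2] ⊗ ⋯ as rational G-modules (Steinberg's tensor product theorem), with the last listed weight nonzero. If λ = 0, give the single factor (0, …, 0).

Converting to the ω-basis (c_i = row i of M dotted with v = (37, -72, -263, 58, 40, -145, -33, -106)):
  c_1 = 0*37 + -1*-72 + 0*-263 + 0*58 + 0*40 + 1*-145 + 0*-33 + -1*-106 = 33
  c_2 = -1*37 + -1*-72 + 0*-263 + 0*58 + 0*40 + 0*-145 + 0*-33 + 0*-106 = 35
  c_3 = 0*37 + 1*-72 + 0*-263 + 0*58 + 0*40 + -1*-145 + 0*-33 + 0*-106 = 73
  c_4 = 0*37 + -1*-72 + 1*-263 + 0*58 + 1*40 + 1*-145 + 0*-33 + -3*-106 = 22
  c_5 = -3*37 + -2*-72 + 0*-263 + 0*58 + 1*40 + 0*-145 + 0*-33 + 0*-106 = 73
  c_6 = 1*37 + 1*-72 + 0*-263 + 0*58 + 0*40 + -1*-145 + 0*-33 + 1*-106 = 4
  c_7 = 0*37 + 0*-72 + 0*-263 + 1*58 + 0*40 + 0*-145 + 0*-33 + 0*-106 = 58
  c_8 = 1*37 + 0*-72 + 0*-263 + 0*58 + 0*40 + 0*-145 + -1*-33 + 0*-106 = 70
p = 3; digits c_i = Σ_j d_{ij}·3^j, 0 ≤ d_{ij} < 3:
  c_1 = 33 = 0·3^0 + 2·3^1 + 0·3^2 + 1·3^3
  c_2 = 35 = 2·3^0 + 2·3^1 + 0·3^2 + 1·3^3
  c_3 = 73 = 1·3^0 + 0·3^1 + 2·3^2 + 2·3^3
  c_4 = 22 = 1·3^0 + 1·3^1 + 2·3^2
  c_5 = 73 = 1·3^0 + 0·3^1 + 2·3^2 + 2·3^3
  c_6 = 4 = 1·3^0 + 1·3^1
  c_7 = 58 = 1·3^0 + 1·3^1 + 0·3^2 + 2·3^3
  c_8 = 70 = 1·3^0 + 2·3^1 + 1·3^2 + 2·3^3
Factor λ_0 = (0, 2, 1, 1, 1, 1, 1, 1)
Factor λ_1 = (2, 2, 0, 1, 0, 1, 1, 2)
Factor λ_2 = (0, 0, 2, 2, 2, 0, 0, 1)
Factor λ_3 = (1, 1, 2, 0, 2, 0, 2, 2)

((0, 2, 1, 1, 1, 1, 1, 1), (2, 2, 0, 1, 0, 1, 1, 2), (0, 0, 2, 2, 2, 0, 0, 1), (1, 1, 2, 0, 2, 0, 2, 2))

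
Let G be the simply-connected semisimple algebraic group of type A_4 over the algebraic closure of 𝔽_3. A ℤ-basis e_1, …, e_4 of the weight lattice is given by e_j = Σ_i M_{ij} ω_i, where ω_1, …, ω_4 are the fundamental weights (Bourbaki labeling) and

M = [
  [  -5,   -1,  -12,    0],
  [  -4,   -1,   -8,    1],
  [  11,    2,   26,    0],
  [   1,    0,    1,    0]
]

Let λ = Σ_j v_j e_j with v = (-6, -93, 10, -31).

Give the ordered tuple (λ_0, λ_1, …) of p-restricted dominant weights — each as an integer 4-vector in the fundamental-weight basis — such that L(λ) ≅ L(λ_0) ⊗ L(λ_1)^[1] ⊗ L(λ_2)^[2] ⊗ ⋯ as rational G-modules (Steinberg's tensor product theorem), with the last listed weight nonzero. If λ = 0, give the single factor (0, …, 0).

In the fundamental-weight basis, λ has coordinates c = M·v (v = (-6, -93, 10, -31)):
  c_1 = (-5)·(-6) + (-1)·(-93) + (-12)·(10) + (0)·(-31) = 3
  c_2 = (-4)·(-6) + (-1)·(-93) + (-8)·(10) + (1)·(-31) = 6
  c_3 = (11)·(-6) + (2)·(-93) + (26)·(10) + (0)·(-31) = 8
  c_4 = (1)·(-6) + (0)·(-93) + (1)·(10) + (0)·(-31) = 4
Base-3 expansion of each c_i:
  c_1 = 3 = 0·3^0 + 1·3^1
  c_2 = 6 = 0·3^0 + 2·3^1
  c_3 = 8 = 2·3^0 + 2·3^1
  c_4 = 4 = 1·3^0 + 1·3^1
λ_0 = (0, 0, 2, 1)
λ_1 = (1, 2, 2, 1)

((0, 0, 2, 1), (1, 2, 2, 1))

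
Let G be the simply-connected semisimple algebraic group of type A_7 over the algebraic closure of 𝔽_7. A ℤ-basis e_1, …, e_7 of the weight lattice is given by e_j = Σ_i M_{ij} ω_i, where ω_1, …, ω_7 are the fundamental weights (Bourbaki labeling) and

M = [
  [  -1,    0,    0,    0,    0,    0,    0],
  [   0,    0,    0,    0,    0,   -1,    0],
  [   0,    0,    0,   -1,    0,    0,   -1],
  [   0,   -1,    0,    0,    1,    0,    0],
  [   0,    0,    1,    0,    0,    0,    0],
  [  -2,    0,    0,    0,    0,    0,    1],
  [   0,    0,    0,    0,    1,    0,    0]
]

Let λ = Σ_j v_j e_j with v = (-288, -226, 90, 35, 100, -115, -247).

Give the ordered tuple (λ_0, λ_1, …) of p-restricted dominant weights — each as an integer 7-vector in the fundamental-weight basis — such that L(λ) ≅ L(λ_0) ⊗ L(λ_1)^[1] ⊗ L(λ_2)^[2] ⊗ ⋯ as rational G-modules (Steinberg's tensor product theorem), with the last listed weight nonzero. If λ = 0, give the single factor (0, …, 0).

In the fundamental-weight basis, λ has coordinates c = M·v (v = (-288, -226, 90, 35, 100, -115, -247)):
  c_1 = (-1)·(-288) + (0)·(-226) + (0)·(90) + (0)·(35) + (0)·(100) + (0)·(-115) + (0)·(-247) = 288
  c_2 = (0)·(-288) + (0)·(-226) + (0)·(90) + (0)·(35) + (0)·(100) + (-1)·(-115) + (0)·(-247) = 115
  c_3 = (0)·(-288) + (0)·(-226) + (0)·(90) + (-1)·(35) + (0)·(100) + (0)·(-115) + (-1)·(-247) = 212
  c_4 = (0)·(-288) + (-1)·(-226) + (0)·(90) + (0)·(35) + (1)·(100) + (0)·(-115) + (0)·(-247) = 326
  c_5 = (0)·(-288) + (0)·(-226) + (1)·(90) + (0)·(35) + (0)·(100) + (0)·(-115) + (0)·(-247) = 90
  c_6 = (-2)·(-288) + (0)·(-226) + (0)·(90) + (0)·(35) + (0)·(100) + (0)·(-115) + (1)·(-247) = 329
  c_7 = (0)·(-288) + (0)·(-226) + (0)·(90) + (0)·(35) + (1)·(100) + (0)·(-115) + (0)·(-247) = 100
Writing each c_i in base p = 7:
  c_1 = 288 = 1·7^0 + 6·7^1 + 5·7^2
  c_2 = 115 = 3·7^0 + 2·7^1 + 2·7^2
  c_3 = 212 = 2·7^0 + 2·7^1 + 4·7^2
  c_4 = 326 = 4·7^0 + 4·7^1 + 6·7^2
  c_5 = 90 = 6·7^0 + 5·7^1 + 1·7^2
  c_6 = 329 = 0·7^0 + 5·7^1 + 6·7^2
  c_7 = 100 = 2·7^0 + 0·7^1 + 2·7^2
λ_0 = (1, 3, 2, 4, 6, 0, 2)
λ_1 = (6, 2, 2, 4, 5, 5, 0)
λ_2 = (5, 2, 4, 6, 1, 6, 2)

((1, 3, 2, 4, 6, 0, 2), (6, 2, 2, 4, 5, 5, 0), (5, 2, 4, 6, 1, 6, 2))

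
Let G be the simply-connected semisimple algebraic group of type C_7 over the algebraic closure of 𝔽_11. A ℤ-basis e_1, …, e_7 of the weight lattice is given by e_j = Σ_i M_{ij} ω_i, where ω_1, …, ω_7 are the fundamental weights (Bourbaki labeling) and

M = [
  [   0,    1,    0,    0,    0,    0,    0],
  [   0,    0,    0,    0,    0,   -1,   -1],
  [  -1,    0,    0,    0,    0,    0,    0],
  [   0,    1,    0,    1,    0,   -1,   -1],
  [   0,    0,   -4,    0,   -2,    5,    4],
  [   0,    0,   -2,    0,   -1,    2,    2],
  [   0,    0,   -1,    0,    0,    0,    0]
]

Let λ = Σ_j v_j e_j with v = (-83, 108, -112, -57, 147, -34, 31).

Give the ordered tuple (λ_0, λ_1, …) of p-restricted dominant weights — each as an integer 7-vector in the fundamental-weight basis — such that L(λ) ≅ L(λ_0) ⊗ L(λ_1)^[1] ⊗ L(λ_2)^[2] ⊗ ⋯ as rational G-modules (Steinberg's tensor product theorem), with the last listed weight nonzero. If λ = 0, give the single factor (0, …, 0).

((9, 3, 6, 10, 9, 5, 2), (9, 0, 7, 4, 9, 6, 10))

Compute c_i = Σ_j M_{ij} v_j with v = (-83, 108, -112, -57, 147, -34, 31):
  c_1 = (0)·(-83) + (1)·(108) + (0)·(-112) + (0)·(-57) + (0)·(147) + (0)·(-34) + (0)·(31) = 108
  c_2 = (0)·(-83) + (0)·(108) + (0)·(-112) + (0)·(-57) + (0)·(147) + (-1)·(-34) + (-1)·(31) = 3
  c_3 = (-1)·(-83) + (0)·(108) + (0)·(-112) + (0)·(-57) + (0)·(147) + (0)·(-34) + (0)·(31) = 83
  c_4 = (0)·(-83) + (1)·(108) + (0)·(-112) + (1)·(-57) + (0)·(147) + (-1)·(-34) + (-1)·(31) = 54
  c_5 = (0)·(-83) + (0)·(108) + (-4)·(-112) + (0)·(-57) + (-2)·(147) + (5)·(-34) + (4)·(31) = 108
  c_6 = (0)·(-83) + (0)·(108) + (-2)·(-112) + (0)·(-57) + (-1)·(147) + (2)·(-34) + (2)·(31) = 71
  c_7 = (0)·(-83) + (0)·(108) + (-1)·(-112) + (0)·(-57) + (0)·(147) + (0)·(-34) + (0)·(31) = 112
p = 11; digits c_i = Σ_j d_{ij}·11^j, 0 ≤ d_{ij} < 11:
  c_1 = 108 = 9·11^0 + 9·11^1
  c_2 = 3 = 3·11^0
  c_3 = 83 = 6·11^0 + 7·11^1
  c_4 = 54 = 10·11^0 + 4·11^1
  c_5 = 108 = 9·11^0 + 9·11^1
  c_6 = 71 = 5·11^0 + 6·11^1
  c_7 = 112 = 2·11^0 + 10·11^1
Factor λ_0 = (9, 3, 6, 10, 9, 5, 2)
Factor λ_1 = (9, 0, 7, 4, 9, 6, 10)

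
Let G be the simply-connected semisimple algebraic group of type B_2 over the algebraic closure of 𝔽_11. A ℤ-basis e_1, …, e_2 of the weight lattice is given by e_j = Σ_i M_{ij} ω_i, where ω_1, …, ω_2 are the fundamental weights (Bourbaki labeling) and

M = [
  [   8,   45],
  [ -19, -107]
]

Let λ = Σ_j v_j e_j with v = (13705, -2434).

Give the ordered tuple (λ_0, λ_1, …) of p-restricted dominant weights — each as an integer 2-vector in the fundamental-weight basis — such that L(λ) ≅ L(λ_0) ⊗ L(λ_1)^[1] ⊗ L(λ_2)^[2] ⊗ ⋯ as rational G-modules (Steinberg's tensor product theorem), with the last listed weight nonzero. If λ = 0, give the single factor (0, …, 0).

((0, 10), (10, 3))

Change of basis e → ω: c = M·v where v = (13705, -2434):
  c_1 = (8)·(13705) + (45)·(-2434) = 110
  c_2 = (-19)·(13705) + (-107)·(-2434) = 43
Expand coordinatewise in base 11:
  c_1 = 110 = 0·11^0 + 10·11^1
  c_2 = 43 = 10·11^0 + 3·11^1
Factor λ_0 = (0, 10)
Factor λ_1 = (10, 3)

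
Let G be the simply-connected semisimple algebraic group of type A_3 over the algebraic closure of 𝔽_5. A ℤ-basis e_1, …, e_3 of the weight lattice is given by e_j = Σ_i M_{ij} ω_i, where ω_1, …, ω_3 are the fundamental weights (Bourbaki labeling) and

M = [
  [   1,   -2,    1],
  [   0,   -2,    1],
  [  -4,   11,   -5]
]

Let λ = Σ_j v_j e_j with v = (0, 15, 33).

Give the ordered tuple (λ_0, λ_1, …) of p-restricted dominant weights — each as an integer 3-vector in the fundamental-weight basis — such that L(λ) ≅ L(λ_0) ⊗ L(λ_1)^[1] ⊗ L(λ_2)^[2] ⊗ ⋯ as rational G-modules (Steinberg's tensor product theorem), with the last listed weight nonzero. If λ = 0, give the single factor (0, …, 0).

((3, 3, 0),)

Change of basis e → ω: c = M·v where v = (0, 15, 33):
  c_1 = 1*0 + -2*15 + 1*33 = 3
  c_2 = 0*0 + -2*15 + 1*33 = 3
  c_3 = -4*0 + 11*15 + -5*33 = 0
Expand coordinatewise in base 5:
  c_1 = 3 = 3·5^0
  c_2 = 3 = 3·5^0
  c_3 = 0
Factor λ_0 = (3, 3, 0)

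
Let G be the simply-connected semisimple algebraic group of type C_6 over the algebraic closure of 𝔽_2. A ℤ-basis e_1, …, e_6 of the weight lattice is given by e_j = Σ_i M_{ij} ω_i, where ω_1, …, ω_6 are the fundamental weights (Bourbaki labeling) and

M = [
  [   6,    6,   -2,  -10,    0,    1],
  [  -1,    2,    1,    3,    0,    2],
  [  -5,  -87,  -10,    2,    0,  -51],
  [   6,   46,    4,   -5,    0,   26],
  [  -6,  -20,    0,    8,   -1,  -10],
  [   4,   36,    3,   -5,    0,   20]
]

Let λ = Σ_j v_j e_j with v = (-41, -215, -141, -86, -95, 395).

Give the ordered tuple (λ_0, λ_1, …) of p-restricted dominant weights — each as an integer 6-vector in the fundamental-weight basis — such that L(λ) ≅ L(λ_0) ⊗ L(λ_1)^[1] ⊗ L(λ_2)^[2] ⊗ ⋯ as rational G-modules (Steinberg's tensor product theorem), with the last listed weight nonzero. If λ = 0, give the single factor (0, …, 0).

((1, 0, 1, 0, 1, 1), (0, 1, 1, 0, 1, 1))

ω-coordinates c = M·v, v = (-41, -215, -141, -86, -95, 395):
  c_1 = (6)·(-41) + (6)·(-215) + (-2)·(-141) + (-10)·(-86) + (0)·(-95) + 1·395 = 1
  c_2 = (-1)·(-41) + (2)·(-215) + (1)·(-141) + (3)·(-86) + (0)·(-95) + 2·395 = 2
  c_3 = (-5)·(-41) + (-87)·(-215) + (-10)·(-141) + (2)·(-86) + (0)·(-95) + (-51)·(395) = 3
  c_4 = (6)·(-41) + (46)·(-215) + (4)·(-141) + (-5)·(-86) + (0)·(-95) + 26·395 = 0
  c_5 = (-6)·(-41) + (-20)·(-215) + (0)·(-141) + (8)·(-86) + (-1)·(-95) + (-10)·(395) = 3
  c_6 = (4)·(-41) + (36)·(-215) + (3)·(-141) + (-5)·(-86) + (0)·(-95) + 20·395 = 3
p = 2; digits c_i = Σ_j d_{ij}·2^j, 0 ≤ d_{ij} < 2:
  c_1 = 1 = 1·2^0
  c_2 = 2 = 0·2^0 + 1·2^1
  c_3 = 3 = 1·2^0 + 1·2^1
  c_4 = 0
  c_5 = 3 = 1·2^0 + 1·2^1
  c_6 = 3 = 1·2^0 + 1·2^1
λ_0 = (1, 0, 1, 0, 1, 1)
λ_1 = (0, 1, 1, 0, 1, 1)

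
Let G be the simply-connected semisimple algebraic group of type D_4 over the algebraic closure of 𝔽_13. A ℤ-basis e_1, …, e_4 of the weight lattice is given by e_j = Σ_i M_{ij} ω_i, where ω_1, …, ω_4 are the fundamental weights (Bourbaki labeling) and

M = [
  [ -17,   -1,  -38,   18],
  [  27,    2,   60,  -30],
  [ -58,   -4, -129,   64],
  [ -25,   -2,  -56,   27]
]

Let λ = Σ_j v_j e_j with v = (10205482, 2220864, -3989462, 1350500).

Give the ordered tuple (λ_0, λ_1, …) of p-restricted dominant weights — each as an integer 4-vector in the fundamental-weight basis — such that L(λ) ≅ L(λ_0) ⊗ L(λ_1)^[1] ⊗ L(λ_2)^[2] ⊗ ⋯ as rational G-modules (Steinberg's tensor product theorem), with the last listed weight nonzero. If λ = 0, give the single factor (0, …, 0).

((5, 6, 6, 1), (11, 3, 8, 2), (6, 9, 5, 1), (10, 9, 6, 4), (6, 3, 9, 10))

ω-coordinates c = M·v, v = (10205482, 2220864, -3989462, 1350500):
  c_1 = (-17)·(10205482) + (-1)·(2220864) + (-38)·(-3989462) + (18)·(1350500) = 194498
  c_2 = (27)·(10205482) + (2)·(2220864) + (60)·(-3989462) + (-30)·(1350500) = 107022
  c_3 = (-58)·(10205482) + (-4)·(2220864) + (-129)·(-3989462) + (64)·(1350500) = 271186
  c_4 = (-25)·(10205482) + (-2)·(2220864) + (-56)·(-3989462) + (27)·(1350500) = 294594
Expand coordinatewise in base 13:
  c_1 = 194498 = 5·13^0 + 11·13^1 + 6·13^2 + 10·13^3 + 6·13^4
  c_2 = 107022 = 6·13^0 + 3·13^1 + 9·13^2 + 9·13^3 + 3·13^4
  c_3 = 271186 = 6·13^0 + 8·13^1 + 5·13^2 + 6·13^3 + 9·13^4
  c_4 = 294594 = 1·13^0 + 2·13^1 + 1·13^2 + 4·13^3 + 10·13^4
Factor λ_0 = (5, 6, 6, 1)
Factor λ_1 = (11, 3, 8, 2)
Factor λ_2 = (6, 9, 5, 1)
Factor λ_3 = (10, 9, 6, 4)
Factor λ_4 = (6, 3, 9, 10)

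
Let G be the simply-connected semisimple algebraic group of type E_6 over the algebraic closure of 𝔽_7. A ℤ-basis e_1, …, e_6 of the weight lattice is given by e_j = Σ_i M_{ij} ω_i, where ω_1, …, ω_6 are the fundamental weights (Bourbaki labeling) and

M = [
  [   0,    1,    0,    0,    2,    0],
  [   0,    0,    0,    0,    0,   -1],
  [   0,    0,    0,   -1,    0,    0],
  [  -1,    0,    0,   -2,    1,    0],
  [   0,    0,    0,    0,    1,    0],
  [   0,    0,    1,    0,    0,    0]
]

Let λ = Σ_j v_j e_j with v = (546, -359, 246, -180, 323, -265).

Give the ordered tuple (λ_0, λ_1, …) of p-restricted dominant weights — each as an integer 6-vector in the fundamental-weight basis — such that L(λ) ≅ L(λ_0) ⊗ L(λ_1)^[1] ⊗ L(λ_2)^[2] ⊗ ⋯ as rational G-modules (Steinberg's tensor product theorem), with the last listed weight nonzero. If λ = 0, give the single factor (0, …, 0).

Change of basis e → ω: c = M·v where v = (546, -359, 246, -180, 323, -265):
  c_1 = 0*546 + 1*-359 + 0*246 + 0*-180 + 2*323 + 0*-265 = 287
  c_2 = 0*546 + 0*-359 + 0*246 + 0*-180 + 0*323 + -1*-265 = 265
  c_3 = 0*546 + 0*-359 + 0*246 + -1*-180 + 0*323 + 0*-265 = 180
  c_4 = -1*546 + 0*-359 + 0*246 + -2*-180 + 1*323 + 0*-265 = 137
  c_5 = 0*546 + 0*-359 + 0*246 + 0*-180 + 1*323 + 0*-265 = 323
  c_6 = 0*546 + 0*-359 + 1*246 + 0*-180 + 0*323 + 0*-265 = 246
Writing each c_i in base p = 7:
  c_1 = 287 = 0·7^0 + 6·7^1 + 5·7^2
  c_2 = 265 = 6·7^0 + 2·7^1 + 5·7^2
  c_3 = 180 = 5·7^0 + 4·7^1 + 3·7^2
  c_4 = 137 = 4·7^0 + 5·7^1 + 2·7^2
  c_5 = 323 = 1·7^0 + 4·7^1 + 6·7^2
  c_6 = 246 = 1·7^0 + 0·7^1 + 5·7^2
λ_0 = (0, 6, 5, 4, 1, 1)
λ_1 = (6, 2, 4, 5, 4, 0)
λ_2 = (5, 5, 3, 2, 6, 5)

((0, 6, 5, 4, 1, 1), (6, 2, 4, 5, 4, 0), (5, 5, 3, 2, 6, 5))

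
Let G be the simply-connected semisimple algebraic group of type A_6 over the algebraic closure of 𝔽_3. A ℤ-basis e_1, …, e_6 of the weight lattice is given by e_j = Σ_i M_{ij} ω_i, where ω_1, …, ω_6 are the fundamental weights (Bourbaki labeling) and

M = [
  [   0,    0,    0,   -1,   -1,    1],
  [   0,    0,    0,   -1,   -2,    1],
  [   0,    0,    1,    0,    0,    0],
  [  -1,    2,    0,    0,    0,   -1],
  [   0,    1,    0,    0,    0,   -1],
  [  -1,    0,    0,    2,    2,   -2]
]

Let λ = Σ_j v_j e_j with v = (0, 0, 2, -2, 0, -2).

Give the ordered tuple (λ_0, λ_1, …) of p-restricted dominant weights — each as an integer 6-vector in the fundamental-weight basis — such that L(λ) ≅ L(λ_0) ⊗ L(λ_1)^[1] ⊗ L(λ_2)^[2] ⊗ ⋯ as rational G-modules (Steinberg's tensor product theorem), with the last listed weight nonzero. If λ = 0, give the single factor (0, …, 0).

Converting to the ω-basis (c_i = row i of M dotted with v = (0, 0, 2, -2, 0, -2)):
  c_1 = 0·0 + 0·0 + 0·2 + (-1)·(-2) + (-1)·(0) + (1)·(-2) = 0
  c_2 = 0·0 + 0·0 + 0·2 + (-1)·(-2) + (-2)·(0) + (1)·(-2) = 0
  c_3 = 0·0 + 0·0 + 1·2 + (0)·(-2) + 0·0 + (0)·(-2) = 2
  c_4 = (-1)·(0) + 2·0 + 0·2 + (0)·(-2) + 0·0 + (-1)·(-2) = 2
  c_5 = 0·0 + 1·0 + 0·2 + (0)·(-2) + 0·0 + (-1)·(-2) = 2
  c_6 = (-1)·(0) + 0·0 + 0·2 + (2)·(-2) + 2·0 + (-2)·(-2) = 0
Base-3 expansion of each c_i:
  c_1 = 0
  c_2 = 0
  c_3 = 2 = 2·3^0
  c_4 = 2 = 2·3^0
  c_5 = 2 = 2·3^0
  c_6 = 0
λ_0 = (0, 0, 2, 2, 2, 0)

((0, 0, 2, 2, 2, 0),)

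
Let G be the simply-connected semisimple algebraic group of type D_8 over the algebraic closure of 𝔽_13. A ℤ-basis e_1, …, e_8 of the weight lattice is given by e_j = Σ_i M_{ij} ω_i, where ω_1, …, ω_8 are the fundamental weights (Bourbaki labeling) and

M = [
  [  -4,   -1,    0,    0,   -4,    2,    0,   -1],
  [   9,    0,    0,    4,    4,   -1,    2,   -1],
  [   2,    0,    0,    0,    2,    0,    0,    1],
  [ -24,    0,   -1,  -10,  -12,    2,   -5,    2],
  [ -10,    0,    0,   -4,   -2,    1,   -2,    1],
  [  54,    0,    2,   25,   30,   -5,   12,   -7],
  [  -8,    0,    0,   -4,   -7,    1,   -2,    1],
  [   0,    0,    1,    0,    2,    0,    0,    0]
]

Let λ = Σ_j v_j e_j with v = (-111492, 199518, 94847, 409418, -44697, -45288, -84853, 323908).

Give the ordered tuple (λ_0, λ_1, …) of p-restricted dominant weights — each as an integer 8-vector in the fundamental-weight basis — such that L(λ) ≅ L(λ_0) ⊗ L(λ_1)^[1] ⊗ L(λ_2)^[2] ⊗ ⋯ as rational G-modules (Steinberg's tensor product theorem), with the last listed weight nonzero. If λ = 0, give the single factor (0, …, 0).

In the fundamental-weight basis, λ has coordinates c = M·v (v = (-111492, 199518, 94847, 409418, -44697, -45288, -84853, 323908)):
  c_1 = (-4)·(-111492) + (-1)·(199518) + 0·94847 + 0·409418 + (-4)·(-44697) + (2)·(-45288) + (0)·(-84853) + (-1)·(323908) = 10754
  c_2 = (9)·(-111492) + 0·199518 + 0·94847 + 4·409418 + (4)·(-44697) + (-1)·(-45288) + (2)·(-84853) + (-1)·(323908) = 7130
  c_3 = (2)·(-111492) + 0·199518 + 0·94847 + 0·409418 + (2)·(-44697) + (0)·(-45288) + (0)·(-84853) + 1·323908 = 11530
  c_4 = (-24)·(-111492) + 0·199518 + (-1)·(94847) + (-10)·(409418) + (-12)·(-44697) + (2)·(-45288) + (-5)·(-84853) + 2·323908 = 4650
  c_5 = (-10)·(-111492) + 0·199518 + 0·94847 + (-4)·(409418) + (-2)·(-44697) + (1)·(-45288) + (-2)·(-84853) + 1·323908 = 14968
  c_6 = (54)·(-111492) + 0·199518 + 2·94847 + 25·409418 + (30)·(-44697) + (-5)·(-45288) + (12)·(-84853) + (-7)·(323908) = 4514
  c_7 = (-8)·(-111492) + 0·199518 + 0·94847 + (-4)·(409418) + (-7)·(-44697) + (1)·(-45288) + (-2)·(-84853) + 1·323908 = 15469
  c_8 = (0)·(-111492) + 0·199518 + 1·94847 + 0·409418 + (2)·(-44697) + (0)·(-45288) + (0)·(-84853) + 0·323908 = 5453
Base-13 expansion of each c_i:
  c_1 = 10754 = 3·13^0 + 8·13^1 + 11·13^2 + 4·13^3
  c_2 = 7130 = 6·13^0 + 2·13^1 + 3·13^2 + 3·13^3
  c_3 = 11530 = 12·13^0 + 2·13^1 + 3·13^2 + 5·13^3
  c_4 = 4650 = 9·13^0 + 6·13^1 + 1·13^2 + 2·13^3
  c_5 = 14968 = 5·13^0 + 7·13^1 + 10·13^2 + 6·13^3
  c_6 = 4514 = 3·13^0 + 9·13^1 + 0·13^2 + 2·13^3
  c_7 = 15469 = 12·13^0 + 6·13^1 + 0·13^2 + 7·13^3
  c_8 = 5453 = 6·13^0 + 3·13^1 + 6·13^2 + 2·13^3
λ_0 = (3, 6, 12, 9, 5, 3, 12, 6)
λ_1 = (8, 2, 2, 6, 7, 9, 6, 3)
λ_2 = (11, 3, 3, 1, 10, 0, 0, 6)
λ_3 = (4, 3, 5, 2, 6, 2, 7, 2)

((3, 6, 12, 9, 5, 3, 12, 6), (8, 2, 2, 6, 7, 9, 6, 3), (11, 3, 3, 1, 10, 0, 0, 6), (4, 3, 5, 2, 6, 2, 7, 2))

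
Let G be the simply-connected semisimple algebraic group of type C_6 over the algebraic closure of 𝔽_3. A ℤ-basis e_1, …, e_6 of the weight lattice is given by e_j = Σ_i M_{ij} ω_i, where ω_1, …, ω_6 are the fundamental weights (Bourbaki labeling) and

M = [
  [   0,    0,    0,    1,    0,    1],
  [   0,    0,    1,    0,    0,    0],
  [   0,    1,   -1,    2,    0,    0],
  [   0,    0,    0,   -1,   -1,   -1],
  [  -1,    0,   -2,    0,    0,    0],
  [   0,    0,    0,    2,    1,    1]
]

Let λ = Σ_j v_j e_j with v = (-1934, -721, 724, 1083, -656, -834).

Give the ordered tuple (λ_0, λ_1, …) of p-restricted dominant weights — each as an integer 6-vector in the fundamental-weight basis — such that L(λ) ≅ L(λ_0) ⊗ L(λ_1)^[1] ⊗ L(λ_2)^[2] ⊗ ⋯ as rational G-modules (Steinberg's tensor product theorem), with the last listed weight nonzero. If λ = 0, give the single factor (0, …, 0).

Compute c_i = Σ_j M_{ij} v_j with v = (-1934, -721, 724, 1083, -656, -834):
  c_1 = (0)·(-1934) + (0)·(-721) + (0)·(724) + (1)·(1083) + (0)·(-656) + (1)·(-834) = 249
  c_2 = (0)·(-1934) + (0)·(-721) + (1)·(724) + (0)·(1083) + (0)·(-656) + (0)·(-834) = 724
  c_3 = (0)·(-1934) + (1)·(-721) + (-1)·(724) + (2)·(1083) + (0)·(-656) + (0)·(-834) = 721
  c_4 = (0)·(-1934) + (0)·(-721) + (0)·(724) + (-1)·(1083) + (-1)·(-656) + (-1)·(-834) = 407
  c_5 = (-1)·(-1934) + (0)·(-721) + (-2)·(724) + (0)·(1083) + (0)·(-656) + (0)·(-834) = 486
  c_6 = (0)·(-1934) + (0)·(-721) + (0)·(724) + (2)·(1083) + (1)·(-656) + (1)·(-834) = 676
Expand coordinatewise in base 3:
  c_1 = 249 = 0·3^0 + 2·3^1 + 0·3^2 + 0·3^3 + 0·3^4 + 1·3^5
  c_2 = 724 = 1·3^0 + 1·3^1 + 2·3^2 + 2·3^3 + 2·3^4 + 2·3^5
  c_3 = 721 = 1·3^0 + 0·3^1 + 2·3^2 + 2·3^3 + 2·3^4 + 2·3^5
  c_4 = 407 = 2·3^0 + 0·3^1 + 0·3^2 + 0·3^3 + 2·3^4 + 1·3^5
  c_5 = 486 = 0·3^0 + 0·3^1 + 0·3^2 + 0·3^3 + 0·3^4 + 2·3^5
  c_6 = 676 = 1·3^0 + 0·3^1 + 0·3^2 + 1·3^3 + 2·3^4 + 2·3^5
λ_0 = (0, 1, 1, 2, 0, 1)
λ_1 = (2, 1, 0, 0, 0, 0)
λ_2 = (0, 2, 2, 0, 0, 0)
λ_3 = (0, 2, 2, 0, 0, 1)
λ_4 = (0, 2, 2, 2, 0, 2)
λ_5 = (1, 2, 2, 1, 2, 2)

((0, 1, 1, 2, 0, 1), (2, 1, 0, 0, 0, 0), (0, 2, 2, 0, 0, 0), (0, 2, 2, 0, 0, 1), (0, 2, 2, 2, 0, 2), (1, 2, 2, 1, 2, 2))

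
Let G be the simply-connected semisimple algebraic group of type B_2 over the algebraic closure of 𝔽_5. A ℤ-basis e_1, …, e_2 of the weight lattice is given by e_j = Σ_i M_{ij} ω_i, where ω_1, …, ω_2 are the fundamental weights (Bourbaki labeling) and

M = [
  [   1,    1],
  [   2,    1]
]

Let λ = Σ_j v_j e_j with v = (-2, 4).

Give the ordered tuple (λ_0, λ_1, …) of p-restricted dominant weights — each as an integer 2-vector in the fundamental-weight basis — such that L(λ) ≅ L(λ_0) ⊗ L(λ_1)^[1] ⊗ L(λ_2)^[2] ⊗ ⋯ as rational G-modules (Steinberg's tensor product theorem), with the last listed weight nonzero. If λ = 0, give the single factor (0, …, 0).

Change of basis e → ω: c = M·v where v = (-2, 4):
  c_1 = (1)·(-2) + (1)·(4) = 2
  c_2 = (2)·(-2) + (1)·(4) = 0
Base-5 expansion of each c_i:
  c_1 = 2 = 2·5^0
  c_2 = 0
λ_0 = (2, 0)

((2, 0),)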